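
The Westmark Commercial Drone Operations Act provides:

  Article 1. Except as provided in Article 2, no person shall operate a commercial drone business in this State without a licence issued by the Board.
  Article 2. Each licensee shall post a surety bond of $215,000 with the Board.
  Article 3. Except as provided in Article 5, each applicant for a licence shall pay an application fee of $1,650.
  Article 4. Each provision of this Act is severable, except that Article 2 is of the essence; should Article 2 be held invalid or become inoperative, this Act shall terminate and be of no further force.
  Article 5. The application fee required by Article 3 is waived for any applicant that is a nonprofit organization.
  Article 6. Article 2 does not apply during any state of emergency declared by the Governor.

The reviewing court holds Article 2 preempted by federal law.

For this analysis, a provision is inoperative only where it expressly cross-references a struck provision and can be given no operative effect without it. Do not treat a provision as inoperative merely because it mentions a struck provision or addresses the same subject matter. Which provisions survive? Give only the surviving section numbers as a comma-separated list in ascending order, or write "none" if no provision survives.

Article 2 is struck. Article 6 has no operative effect of its own apart from Article 2 and is therefore inoperative. Article 4 makes Article 2 an essential term, and Article 2 is the provision held invalid; under Article 4, the entire Act is therefore void. No provision of the Act survives.

none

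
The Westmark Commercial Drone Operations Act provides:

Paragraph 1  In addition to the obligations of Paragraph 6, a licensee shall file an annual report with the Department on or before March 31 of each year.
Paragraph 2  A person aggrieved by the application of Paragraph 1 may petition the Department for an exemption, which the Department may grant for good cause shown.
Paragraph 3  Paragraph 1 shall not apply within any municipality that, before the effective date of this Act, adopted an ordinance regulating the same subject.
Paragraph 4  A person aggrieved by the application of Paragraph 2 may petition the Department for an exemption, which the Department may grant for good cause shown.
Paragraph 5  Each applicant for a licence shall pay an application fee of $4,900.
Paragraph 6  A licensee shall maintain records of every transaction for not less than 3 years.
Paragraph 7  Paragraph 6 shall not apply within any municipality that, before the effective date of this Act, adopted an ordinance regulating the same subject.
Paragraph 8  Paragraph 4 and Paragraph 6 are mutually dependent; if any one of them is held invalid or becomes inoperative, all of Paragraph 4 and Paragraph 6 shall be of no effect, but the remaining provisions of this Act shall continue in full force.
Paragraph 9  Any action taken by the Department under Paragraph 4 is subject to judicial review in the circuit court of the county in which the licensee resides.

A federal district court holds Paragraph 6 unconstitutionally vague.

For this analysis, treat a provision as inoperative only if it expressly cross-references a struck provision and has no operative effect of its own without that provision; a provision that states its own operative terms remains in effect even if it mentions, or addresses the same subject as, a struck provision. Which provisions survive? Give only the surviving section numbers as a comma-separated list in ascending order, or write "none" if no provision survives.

Paragraph 6 is struck. Paragraph 7 merely fixes the local-preemption carve-out from Paragraph 6; with Paragraph 6 gone it has nothing to operate on and falls away. Although Paragraph 1 refers to Paragraph 6, its operative terms do not depend on Paragraph 6, so it remains in effect. Paragraph 8 declares Paragraph 4 and Paragraph 6 mutually dependent; since one of them has fallen, all of them are of no effect. That brings down Paragraph 4 as well. Paragraph 9 in turn depends solely on a provision now struck and likewise falls. The remainder continues in force under Paragraph 8. That leaves Paragraph 1, Paragraph 2, Paragraph 3, Paragraph 5, and Paragraph 8 in effect.

1, 2, 3, 5, 8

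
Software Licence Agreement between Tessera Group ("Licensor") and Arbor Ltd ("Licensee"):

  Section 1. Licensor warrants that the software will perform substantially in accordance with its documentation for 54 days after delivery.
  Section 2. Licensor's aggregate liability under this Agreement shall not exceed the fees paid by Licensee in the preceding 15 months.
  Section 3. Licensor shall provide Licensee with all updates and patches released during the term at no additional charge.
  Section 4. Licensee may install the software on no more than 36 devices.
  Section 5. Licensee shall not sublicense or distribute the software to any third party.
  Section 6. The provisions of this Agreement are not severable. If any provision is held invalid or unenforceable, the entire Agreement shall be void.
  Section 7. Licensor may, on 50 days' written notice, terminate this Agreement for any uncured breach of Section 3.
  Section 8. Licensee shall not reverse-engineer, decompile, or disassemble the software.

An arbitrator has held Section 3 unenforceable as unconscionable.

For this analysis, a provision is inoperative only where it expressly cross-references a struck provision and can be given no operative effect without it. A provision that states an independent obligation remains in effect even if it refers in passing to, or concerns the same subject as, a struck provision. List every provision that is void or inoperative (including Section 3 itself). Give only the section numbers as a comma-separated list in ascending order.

1, 2, 3, 4, 5, 6, 7, 8

Section 3 is struck. Section 7 has no operative effect of its own apart from Section 3 and is therefore inoperative. Section 6 provides that the Agreement is not severable, so the invalidity of any one provision voids the entire Agreement. No provision of the Agreement survives.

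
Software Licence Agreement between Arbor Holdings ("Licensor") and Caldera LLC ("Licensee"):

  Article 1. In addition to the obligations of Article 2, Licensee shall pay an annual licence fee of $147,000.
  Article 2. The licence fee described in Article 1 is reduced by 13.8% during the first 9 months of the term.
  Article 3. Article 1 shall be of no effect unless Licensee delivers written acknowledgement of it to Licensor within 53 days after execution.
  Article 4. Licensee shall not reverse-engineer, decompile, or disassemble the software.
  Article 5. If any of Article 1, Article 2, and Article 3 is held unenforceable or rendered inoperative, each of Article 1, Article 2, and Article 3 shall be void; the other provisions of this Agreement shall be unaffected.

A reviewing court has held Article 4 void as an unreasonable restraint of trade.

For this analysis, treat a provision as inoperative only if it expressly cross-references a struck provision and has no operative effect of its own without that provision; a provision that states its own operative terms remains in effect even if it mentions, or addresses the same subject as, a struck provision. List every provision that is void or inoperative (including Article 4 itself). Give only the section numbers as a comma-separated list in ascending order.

Article 4 is struck. No other provision's operative terms depend on Article 4. Article 5 ties Article 1, Article 2, and Article 3 together, but none of those is affected here; the remaining provisions continue in force under Article 5. Article 1, Article 2, Article 3, and Article 5 remain in effect.

4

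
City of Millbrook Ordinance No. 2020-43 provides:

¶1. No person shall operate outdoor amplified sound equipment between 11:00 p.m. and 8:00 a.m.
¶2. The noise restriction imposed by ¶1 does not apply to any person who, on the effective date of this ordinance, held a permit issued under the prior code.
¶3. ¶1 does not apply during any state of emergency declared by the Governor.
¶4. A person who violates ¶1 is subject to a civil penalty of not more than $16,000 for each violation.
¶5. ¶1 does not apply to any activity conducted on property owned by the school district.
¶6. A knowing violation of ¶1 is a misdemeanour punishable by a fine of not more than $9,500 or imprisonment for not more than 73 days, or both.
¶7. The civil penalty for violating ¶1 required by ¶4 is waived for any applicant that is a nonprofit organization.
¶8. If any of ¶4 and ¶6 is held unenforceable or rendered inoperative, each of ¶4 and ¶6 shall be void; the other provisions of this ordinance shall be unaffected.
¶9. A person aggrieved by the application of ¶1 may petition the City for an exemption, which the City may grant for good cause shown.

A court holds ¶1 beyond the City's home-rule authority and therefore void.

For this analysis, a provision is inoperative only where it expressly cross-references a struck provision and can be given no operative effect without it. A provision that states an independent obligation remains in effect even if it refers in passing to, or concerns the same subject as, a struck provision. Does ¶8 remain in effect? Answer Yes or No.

Yes

¶1 is struck. The only function of ¶2 is the grandfather exemption from ¶1, so it cannot stand once ¶1 is removed. ¶3 has no operative effect of its own apart from ¶1 and is therefore inoperative. ¶4 merely fixes the civil penalty for violating ¶1; with ¶1 gone it has nothing to operate on and falls away. ¶5 has no operative effect of its own apart from ¶1 and is therefore inoperative. ¶6 has no operative effect of its own apart from ¶1 and is therefore inoperative. ¶9 merely fixes the exemption procedure for ¶1; with ¶1 gone it has nothing to operate on and falls away. The whole of ¶7 is the nonprofit waiver of the civil penalty for violating ¶1, defined by reference to ¶4, so ¶7 cannot stand once ¶4 is removed. ¶8 declares ¶4 and ¶6 mutually dependent; since one of them has fallen, all of them are of no effect. The remainder continues in force under ¶8. Only ¶8 remains in effect. ¶8 is among the surviving provisions, so the answer is yes.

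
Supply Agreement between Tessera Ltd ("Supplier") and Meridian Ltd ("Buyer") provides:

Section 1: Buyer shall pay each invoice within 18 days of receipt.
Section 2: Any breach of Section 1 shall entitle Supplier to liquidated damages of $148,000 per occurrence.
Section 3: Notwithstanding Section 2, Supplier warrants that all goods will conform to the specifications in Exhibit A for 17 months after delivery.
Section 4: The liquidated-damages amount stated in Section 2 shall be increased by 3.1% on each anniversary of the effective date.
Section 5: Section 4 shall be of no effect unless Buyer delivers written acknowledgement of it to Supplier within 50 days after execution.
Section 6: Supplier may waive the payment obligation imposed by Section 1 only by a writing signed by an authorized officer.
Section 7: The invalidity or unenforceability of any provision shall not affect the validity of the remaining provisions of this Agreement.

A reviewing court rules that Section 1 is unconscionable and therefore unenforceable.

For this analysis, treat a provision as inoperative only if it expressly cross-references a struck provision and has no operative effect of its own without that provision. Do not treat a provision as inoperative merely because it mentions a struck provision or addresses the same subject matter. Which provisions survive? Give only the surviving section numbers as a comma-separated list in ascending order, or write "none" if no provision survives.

Section 1 is struck. Section 2 has no operative effect of its own apart from Section 1 and is therefore inoperative. Section 6 merely fixes the waiver condition for Section 1; with Section 1 gone it has nothing to operate on and falls away. Section 4 has no operative effect of its own apart from Section 2 and is therefore inoperative. Section 5 operates only by reference to Section 4, so it falls with Section 4. Although Section 3 refers to Section 2, its operative terms do not depend on Section 2, so it remains in effect. Under the severability clause in Section 7, the remaining provisions continue in force. Section 3 and Section 7 remain in effect.

3, 7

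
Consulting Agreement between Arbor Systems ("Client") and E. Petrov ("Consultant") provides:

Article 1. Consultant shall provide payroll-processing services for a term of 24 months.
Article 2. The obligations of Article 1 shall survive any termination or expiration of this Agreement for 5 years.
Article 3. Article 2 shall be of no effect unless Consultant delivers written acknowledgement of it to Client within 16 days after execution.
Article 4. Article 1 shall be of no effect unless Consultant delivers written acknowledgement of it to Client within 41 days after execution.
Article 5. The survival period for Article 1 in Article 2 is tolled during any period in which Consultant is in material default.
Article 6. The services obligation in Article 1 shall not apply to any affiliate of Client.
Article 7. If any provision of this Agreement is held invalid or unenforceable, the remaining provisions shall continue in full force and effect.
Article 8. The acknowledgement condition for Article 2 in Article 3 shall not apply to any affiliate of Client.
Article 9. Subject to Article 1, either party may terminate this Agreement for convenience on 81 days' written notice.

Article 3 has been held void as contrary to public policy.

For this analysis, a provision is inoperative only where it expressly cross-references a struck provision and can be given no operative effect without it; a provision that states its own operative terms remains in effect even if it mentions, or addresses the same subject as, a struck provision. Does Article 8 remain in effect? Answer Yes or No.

Article 3 is struck. The whole of Article 8 is the carve-out from the acknowledgement condition for Article 2, defined by reference to Article 3, so Article 8 cannot stand once Article 3 is removed. Article 7 is a severability clause and preserves every provision that can still be given independent effect. That leaves Article 1, Article 2, Article 4, Article 5, Article 6, Article 7, and Article 9 in effect. Article 8 is among the inoperative provisions, so the answer is no.

No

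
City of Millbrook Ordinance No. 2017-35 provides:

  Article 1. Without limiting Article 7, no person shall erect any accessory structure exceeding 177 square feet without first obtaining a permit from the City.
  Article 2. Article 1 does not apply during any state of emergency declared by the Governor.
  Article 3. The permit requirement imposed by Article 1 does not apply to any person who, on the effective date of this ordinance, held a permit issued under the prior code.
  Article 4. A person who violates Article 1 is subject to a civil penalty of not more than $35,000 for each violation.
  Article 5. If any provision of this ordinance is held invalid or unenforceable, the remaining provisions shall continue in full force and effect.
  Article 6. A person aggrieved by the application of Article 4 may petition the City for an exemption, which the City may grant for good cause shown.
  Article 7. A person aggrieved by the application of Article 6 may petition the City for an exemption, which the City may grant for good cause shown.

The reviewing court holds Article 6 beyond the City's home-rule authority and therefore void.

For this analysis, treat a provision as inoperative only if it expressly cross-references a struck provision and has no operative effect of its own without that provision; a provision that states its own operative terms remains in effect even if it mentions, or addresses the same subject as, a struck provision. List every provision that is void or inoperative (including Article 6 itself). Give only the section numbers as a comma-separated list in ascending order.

Article 6 is struck. Article 7 has no operative effect of its own apart from Article 6 and is therefore inoperative. Article 1 mentions Article 7 but its own obligation stands independently of Article 7, so Article 1 is not affected. Article 5 is a severability clause and preserves every provision that can still be given independent effect. Article 1, Article 2, Article 3, Article 4, and Article 5 remain in effect.

6, 7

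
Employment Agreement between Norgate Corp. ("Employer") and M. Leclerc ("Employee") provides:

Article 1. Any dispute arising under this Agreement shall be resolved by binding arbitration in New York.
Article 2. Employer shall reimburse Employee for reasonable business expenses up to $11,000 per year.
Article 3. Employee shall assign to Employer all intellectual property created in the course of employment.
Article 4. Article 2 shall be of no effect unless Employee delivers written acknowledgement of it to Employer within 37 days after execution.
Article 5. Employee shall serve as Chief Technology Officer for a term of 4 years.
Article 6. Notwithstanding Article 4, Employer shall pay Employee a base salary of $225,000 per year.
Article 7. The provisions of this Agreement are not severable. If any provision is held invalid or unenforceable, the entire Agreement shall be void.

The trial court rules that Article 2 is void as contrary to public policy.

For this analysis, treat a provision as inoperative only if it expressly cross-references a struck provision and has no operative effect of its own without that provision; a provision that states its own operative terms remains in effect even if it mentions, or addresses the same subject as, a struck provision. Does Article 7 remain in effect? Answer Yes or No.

Article 2 is struck. Article 4 has no operative effect of its own apart from Article 2 and is therefore inoperative. Article 7 provides that the Agreement is not severable, so the invalidity of any one provision voids the entire Agreement. No provision of the Agreement survives. Article 7 is among the inoperative provisions, so the answer is no.

No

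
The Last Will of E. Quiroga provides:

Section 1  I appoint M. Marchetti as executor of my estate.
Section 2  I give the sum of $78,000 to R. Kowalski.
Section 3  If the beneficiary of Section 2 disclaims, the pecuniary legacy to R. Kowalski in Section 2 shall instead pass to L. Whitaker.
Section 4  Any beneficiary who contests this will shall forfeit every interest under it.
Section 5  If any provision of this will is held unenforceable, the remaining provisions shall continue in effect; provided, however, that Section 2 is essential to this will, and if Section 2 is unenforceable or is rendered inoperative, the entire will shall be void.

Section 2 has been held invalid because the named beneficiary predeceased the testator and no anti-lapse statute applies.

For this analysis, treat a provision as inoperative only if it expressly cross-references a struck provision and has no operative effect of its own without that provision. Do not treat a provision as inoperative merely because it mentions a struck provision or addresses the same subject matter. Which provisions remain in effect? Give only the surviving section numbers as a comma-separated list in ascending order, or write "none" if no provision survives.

none

Section 2 is struck. The only function of Section 3 is the alternative disposition for Section 2, so it cannot stand once Section 2 is removed. Section 5 makes Section 2 an essential term, and Section 2 is the provision held invalid; under Section 5, the entire will is therefore void. No provision of the will survives.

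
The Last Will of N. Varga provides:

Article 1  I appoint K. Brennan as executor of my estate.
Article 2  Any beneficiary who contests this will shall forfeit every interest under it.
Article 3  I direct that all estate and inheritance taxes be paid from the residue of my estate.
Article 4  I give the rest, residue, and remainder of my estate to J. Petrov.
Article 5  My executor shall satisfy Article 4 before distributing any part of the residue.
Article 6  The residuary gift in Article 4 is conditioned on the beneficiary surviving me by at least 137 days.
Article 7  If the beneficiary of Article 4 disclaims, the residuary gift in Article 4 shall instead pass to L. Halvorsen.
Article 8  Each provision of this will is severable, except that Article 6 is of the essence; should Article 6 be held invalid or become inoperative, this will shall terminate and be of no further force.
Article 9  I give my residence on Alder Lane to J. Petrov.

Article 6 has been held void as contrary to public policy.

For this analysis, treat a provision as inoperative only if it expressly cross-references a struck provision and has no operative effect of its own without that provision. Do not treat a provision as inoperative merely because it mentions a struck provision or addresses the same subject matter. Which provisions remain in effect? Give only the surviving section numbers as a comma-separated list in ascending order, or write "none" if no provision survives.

none

Article 6 is struck. No other provision's operative terms depend on Article 6. Article 8 makes Article 6 an essential term, and Article 6 is the provision held invalid; under Article 8, the entire will is therefore void. No provision of the will survives.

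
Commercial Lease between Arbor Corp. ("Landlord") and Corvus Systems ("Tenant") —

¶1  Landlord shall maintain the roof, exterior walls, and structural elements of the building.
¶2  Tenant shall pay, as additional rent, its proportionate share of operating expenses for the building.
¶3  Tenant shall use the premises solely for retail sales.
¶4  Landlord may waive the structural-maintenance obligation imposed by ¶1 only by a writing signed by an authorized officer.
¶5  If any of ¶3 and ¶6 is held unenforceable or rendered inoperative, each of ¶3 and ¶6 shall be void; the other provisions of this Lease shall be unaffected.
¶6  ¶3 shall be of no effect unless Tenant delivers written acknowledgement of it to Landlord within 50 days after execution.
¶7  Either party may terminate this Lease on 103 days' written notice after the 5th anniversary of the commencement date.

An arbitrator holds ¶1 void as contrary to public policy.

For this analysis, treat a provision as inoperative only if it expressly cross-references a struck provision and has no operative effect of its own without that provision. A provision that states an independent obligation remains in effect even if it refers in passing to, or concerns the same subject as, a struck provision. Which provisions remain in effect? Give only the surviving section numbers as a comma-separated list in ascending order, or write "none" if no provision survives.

2, 3, 5, 6, 7

¶1 is struck. The only function of ¶4 is the waiver condition for ¶1, so it cannot stand once ¶1 is removed. ¶5 ties ¶3 and ¶6 together, but none of those is affected here; the remaining provisions continue in force under ¶5. ¶2, ¶3, ¶5, ¶6, and ¶7 remain in effect.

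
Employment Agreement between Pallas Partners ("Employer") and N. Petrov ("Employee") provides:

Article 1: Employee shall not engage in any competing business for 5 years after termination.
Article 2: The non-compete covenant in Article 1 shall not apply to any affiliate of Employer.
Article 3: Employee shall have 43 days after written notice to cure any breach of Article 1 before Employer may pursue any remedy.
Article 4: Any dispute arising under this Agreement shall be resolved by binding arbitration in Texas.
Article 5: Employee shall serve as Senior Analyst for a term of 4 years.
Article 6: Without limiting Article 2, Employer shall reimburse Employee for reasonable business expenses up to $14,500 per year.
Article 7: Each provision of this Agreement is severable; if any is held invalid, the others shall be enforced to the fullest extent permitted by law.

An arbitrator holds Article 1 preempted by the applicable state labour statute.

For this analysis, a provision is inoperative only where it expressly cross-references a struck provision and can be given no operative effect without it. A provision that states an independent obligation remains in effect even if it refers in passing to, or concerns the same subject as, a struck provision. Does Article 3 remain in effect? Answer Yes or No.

Article 1 is struck. Article 2 has no operative effect of its own apart from Article 1 and is therefore inoperative. Article 3 merely fixes the cure period for breach of Article 1; with Article 1 gone it has nothing to operate on and falls away. Although Article 6 refers to Article 2, its operative terms do not depend on Article 2, so it remains in effect. Article 7 is a severability clause and preserves every provision that can still be given independent effect. That leaves Article 4, Article 5, Article 6, and Article 7 in effect. Article 3 is among the inoperative provisions, so the answer is no.

No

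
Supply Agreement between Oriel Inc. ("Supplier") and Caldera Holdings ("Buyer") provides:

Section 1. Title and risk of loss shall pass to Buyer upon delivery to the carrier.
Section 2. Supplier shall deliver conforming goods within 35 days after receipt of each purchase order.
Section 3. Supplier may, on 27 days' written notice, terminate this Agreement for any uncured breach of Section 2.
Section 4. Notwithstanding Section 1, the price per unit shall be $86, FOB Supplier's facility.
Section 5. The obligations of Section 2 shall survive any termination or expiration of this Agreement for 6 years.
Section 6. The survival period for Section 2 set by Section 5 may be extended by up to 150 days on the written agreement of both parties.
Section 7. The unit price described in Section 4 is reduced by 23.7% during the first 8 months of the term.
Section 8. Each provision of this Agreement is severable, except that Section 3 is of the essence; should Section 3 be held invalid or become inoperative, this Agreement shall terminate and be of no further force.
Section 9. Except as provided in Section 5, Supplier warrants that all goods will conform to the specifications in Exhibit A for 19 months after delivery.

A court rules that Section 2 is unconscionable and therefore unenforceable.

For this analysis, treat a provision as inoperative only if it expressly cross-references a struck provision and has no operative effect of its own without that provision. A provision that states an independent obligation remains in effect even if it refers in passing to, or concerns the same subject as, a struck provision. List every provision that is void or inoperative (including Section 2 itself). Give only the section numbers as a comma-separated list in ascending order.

1, 2, 3, 4, 5, 6, 7, 8, 9

Section 2 is struck. Section 3 merely fixes the termination right for breach of Section 2; with Section 2 gone it has nothing to operate on and falls away. Section 5 operates only by reference to Section 2, so it falls with Section 2. Section 6 has no operative effect of its own apart from Section 5 and is therefore inoperative. Section 8 makes Section 3 an essential term, and Section 3 has been rendered inoperative by the cascade; under Section 8, the entire Agreement is therefore void. No provision of the Agreement survives.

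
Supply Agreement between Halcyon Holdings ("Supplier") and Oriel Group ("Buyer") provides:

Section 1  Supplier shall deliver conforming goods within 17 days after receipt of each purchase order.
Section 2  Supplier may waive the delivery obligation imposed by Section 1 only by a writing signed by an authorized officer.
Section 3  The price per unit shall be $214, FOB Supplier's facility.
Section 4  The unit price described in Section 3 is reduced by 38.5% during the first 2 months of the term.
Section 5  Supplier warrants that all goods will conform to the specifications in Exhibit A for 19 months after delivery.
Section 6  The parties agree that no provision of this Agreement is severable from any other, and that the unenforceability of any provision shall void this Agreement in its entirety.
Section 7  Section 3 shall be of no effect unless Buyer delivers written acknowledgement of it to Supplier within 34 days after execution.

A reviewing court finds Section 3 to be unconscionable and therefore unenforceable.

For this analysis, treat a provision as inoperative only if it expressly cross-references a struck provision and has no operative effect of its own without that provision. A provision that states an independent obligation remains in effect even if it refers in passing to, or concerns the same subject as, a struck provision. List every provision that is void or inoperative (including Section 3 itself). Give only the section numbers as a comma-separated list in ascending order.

1, 2, 3, 4, 5, 6, 7

Section 3 is struck. Section 4 has no operative effect of its own apart from Section 3 and is therefore inoperative. Section 7 operates only by reference to Section 3, so it falls with Section 3. Section 6 provides that the Agreement is not severable, so the invalidity of any one provision voids the entire Agreement. No provision of the Agreement survives.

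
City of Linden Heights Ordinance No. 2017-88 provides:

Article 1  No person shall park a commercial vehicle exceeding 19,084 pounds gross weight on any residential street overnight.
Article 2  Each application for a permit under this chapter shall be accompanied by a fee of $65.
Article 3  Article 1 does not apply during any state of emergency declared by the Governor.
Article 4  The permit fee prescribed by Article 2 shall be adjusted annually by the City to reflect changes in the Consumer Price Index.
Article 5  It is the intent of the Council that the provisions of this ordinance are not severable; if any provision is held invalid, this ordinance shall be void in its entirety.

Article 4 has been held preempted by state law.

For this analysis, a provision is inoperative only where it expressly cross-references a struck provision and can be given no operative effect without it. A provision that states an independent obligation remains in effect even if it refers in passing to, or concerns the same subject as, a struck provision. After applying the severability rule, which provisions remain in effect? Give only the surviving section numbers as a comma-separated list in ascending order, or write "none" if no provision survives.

none

Article 4 is struck. Nothing else in the ordinance is defined by reference to Article 4. Article 5 provides that the ordinance is not severable, so the invalidity of any one provision voids the entire ordinance. No provision of the ordinance survives.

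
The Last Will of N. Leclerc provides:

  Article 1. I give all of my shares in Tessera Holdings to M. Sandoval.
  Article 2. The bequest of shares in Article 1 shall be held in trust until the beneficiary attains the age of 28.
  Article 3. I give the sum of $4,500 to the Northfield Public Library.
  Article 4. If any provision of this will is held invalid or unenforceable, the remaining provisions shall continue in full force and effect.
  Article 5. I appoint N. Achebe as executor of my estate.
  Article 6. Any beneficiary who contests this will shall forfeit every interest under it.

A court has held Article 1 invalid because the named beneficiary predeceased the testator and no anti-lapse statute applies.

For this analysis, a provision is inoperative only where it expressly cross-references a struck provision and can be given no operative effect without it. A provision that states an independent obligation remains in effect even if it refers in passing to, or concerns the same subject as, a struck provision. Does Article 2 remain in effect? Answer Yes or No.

Article 1 is struck. Article 2 operates only by reference to Article 1, so it falls with Article 1. Under the severability clause in Article 4, the remaining provisions continue in force. That leaves Article 3, Article 4, Article 5, and Article 6 in effect. Article 2 is among the inoperative provisions, so the answer is no.

No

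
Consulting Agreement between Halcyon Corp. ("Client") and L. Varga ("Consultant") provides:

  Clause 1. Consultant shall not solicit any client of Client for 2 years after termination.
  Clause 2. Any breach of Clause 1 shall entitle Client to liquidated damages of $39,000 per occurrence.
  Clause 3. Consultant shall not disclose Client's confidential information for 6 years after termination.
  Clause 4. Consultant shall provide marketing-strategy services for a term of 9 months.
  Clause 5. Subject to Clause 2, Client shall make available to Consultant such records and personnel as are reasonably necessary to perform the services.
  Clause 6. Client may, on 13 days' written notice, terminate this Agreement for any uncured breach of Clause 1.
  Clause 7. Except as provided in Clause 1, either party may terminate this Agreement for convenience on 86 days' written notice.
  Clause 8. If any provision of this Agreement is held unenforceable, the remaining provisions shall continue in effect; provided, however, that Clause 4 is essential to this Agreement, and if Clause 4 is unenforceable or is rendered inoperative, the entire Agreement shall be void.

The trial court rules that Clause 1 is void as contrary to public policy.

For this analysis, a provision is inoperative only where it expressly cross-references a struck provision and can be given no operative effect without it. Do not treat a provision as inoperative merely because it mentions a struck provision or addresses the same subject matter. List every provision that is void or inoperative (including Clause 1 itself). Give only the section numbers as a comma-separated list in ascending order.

Clause 1 is struck. Clause 2 operates only by reference to Clause 1, so it falls with Clause 1. Clause 6 merely fixes the termination right for breach of Clause 1; with Clause 1 gone it has nothing to operate on and falls away. Clause 5 mentions Clause 2 but its own obligation stands independently of Clause 2, so Clause 5 is not affected. Although Clause 7 refers to Clause 1, its operative terms do not depend on Clause 1, so it remains in effect. Clause 8 makes Clause 4 an essential term, but Clause 4 is unaffected, so the severability proviso in Clause 8 preserves the remaining provisions. The provisions still in force are Clause 3, Clause 4, Clause 5, Clause 7, and Clause 8.

1, 2, 6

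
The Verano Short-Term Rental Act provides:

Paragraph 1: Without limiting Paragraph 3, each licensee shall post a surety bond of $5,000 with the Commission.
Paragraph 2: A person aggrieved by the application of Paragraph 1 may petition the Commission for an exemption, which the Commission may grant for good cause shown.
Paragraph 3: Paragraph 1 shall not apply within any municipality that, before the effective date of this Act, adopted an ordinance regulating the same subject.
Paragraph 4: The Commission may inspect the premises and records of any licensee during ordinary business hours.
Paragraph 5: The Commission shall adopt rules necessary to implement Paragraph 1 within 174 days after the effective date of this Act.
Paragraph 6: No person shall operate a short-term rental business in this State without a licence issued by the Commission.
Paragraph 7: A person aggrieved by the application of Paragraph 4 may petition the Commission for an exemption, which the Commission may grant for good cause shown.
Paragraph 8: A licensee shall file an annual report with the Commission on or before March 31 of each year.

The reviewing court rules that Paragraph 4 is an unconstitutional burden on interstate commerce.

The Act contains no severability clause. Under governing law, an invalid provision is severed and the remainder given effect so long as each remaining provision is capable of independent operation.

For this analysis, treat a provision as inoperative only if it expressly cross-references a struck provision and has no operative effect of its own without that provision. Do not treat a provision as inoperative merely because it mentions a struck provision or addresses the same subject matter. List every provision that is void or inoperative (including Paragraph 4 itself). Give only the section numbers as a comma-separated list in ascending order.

Paragraph 4 is struck. Paragraph 7 merely fixes the exemption procedure for Paragraph 4; with Paragraph 4 gone it has nothing to operate on and falls away. Under the stated default rule, only provisions that cannot operate independently fall away; the rest are enforced. That leaves Paragraph 1, Paragraph 2, Paragraph 3, Paragraph 5, Paragraph 6, and Paragraph 8 in effect.

4, 7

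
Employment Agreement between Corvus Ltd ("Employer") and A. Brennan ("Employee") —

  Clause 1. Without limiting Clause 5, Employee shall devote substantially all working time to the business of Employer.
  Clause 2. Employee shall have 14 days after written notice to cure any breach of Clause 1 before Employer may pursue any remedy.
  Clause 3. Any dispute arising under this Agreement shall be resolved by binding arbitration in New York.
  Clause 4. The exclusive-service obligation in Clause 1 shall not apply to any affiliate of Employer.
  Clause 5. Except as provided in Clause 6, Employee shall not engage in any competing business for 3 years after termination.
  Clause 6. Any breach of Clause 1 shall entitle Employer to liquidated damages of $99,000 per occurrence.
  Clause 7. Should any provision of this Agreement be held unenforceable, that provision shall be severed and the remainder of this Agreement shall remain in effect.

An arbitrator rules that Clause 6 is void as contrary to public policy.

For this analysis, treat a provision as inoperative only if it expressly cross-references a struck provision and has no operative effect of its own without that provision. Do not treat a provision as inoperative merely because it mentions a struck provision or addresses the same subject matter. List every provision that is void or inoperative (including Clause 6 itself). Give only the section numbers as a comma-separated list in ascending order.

6

Clause 6 is struck. Although Clause 5 refers to Clause 6, its operative terms do not depend on Clause 6, so it remains in effect. No other provision's operative terms depend on Clause 6. Clause 7 is a severability clause and preserves every provision that can still be given independent effect. The provisions still in force are Clause 1, Clause 2, Clause 3, Clause 4, Clause 5, and Clause 7.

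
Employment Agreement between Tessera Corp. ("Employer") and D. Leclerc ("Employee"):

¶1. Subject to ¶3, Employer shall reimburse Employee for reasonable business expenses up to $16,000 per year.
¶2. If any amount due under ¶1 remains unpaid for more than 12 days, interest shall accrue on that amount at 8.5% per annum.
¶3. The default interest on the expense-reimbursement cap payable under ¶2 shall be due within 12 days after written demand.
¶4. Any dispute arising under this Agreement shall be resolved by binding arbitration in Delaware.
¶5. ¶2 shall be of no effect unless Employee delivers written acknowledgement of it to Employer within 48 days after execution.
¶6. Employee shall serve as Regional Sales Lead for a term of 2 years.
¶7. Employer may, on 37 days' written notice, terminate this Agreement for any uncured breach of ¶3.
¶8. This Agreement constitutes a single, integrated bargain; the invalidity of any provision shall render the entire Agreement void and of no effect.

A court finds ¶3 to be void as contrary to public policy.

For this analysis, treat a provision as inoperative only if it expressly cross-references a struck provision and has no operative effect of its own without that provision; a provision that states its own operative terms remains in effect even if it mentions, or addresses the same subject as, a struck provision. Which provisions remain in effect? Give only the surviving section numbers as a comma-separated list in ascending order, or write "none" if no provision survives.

none

¶3 is struck. ¶7 merely fixes the termination right for breach of ¶3; with ¶3 gone it has nothing to operate on and falls away. ¶8 provides that the Agreement is not severable, so the invalidity of any one provision voids the entire Agreement. No provision of the Agreement survives.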